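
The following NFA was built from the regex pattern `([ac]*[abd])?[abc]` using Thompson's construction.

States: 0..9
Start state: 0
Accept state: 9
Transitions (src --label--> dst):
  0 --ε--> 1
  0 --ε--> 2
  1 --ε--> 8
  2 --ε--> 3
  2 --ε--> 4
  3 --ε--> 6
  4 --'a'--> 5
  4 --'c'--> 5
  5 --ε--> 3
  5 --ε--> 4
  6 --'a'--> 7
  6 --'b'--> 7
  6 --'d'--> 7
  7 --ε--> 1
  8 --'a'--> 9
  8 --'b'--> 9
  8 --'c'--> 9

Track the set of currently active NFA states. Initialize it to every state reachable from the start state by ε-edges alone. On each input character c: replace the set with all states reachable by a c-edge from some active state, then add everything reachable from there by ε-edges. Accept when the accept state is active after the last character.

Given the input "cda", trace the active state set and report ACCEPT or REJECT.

Answer: ACCEPT

Derivation:
S₀ = ε-closure({0}) = {0,1,2,3,4,6,8}
'c' @ 1: {3,4,5,6,9}  [accepting]
'd' @ 2: {1,7,8}
'a' @ 3: {9}  [accepting]
after full input: {9}  (accept=9 in)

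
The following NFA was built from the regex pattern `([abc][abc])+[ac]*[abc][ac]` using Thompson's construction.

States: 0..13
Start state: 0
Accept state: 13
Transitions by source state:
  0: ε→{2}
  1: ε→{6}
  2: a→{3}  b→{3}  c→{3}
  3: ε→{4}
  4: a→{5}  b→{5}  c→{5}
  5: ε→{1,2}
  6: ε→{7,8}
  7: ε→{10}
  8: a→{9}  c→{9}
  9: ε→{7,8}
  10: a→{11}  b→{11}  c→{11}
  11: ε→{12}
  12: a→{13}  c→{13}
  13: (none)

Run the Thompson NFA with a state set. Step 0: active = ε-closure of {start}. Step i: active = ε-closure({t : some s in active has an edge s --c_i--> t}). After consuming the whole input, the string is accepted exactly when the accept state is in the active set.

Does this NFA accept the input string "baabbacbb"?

Answer: REJECT

Derivation:
start: ε-closure({0}) = {0,2}
'b' @ 1: {3,4}
'a' @ 2: {1,2,5,6,7,8,10}
'a' @ 3: {3,4,7,8,9,10,11,12}
'b' @ 4: {1,2,5,6,7,8,10,11,12}
'b' @ 5: {3,4,11,12}
'a' @ 6: {1,2,5,6,7,8,10,13}  [accepting]
'c' @ 7: {3,4,7,8,9,10,11,12}
'b' @ 8: {1,2,5,6,7,8,10,11,12}
'b' @ 9: {3,4,11,12}
end set {3,4,11,12} — state 13 not in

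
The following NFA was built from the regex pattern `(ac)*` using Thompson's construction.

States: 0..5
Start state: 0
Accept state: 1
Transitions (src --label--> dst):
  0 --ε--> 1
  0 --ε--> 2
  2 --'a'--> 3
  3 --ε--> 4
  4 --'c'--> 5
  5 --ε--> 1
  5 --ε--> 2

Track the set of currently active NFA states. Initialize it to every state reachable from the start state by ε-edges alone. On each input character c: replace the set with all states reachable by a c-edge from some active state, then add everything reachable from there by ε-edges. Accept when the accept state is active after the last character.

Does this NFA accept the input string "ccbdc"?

initial (ε-close {0}): {0,1,2}
'c' @ 1: {}  — state set empty
rest 'cbdc' ignored (set empty)
end set {} — state 1 not in

Answer: REJECT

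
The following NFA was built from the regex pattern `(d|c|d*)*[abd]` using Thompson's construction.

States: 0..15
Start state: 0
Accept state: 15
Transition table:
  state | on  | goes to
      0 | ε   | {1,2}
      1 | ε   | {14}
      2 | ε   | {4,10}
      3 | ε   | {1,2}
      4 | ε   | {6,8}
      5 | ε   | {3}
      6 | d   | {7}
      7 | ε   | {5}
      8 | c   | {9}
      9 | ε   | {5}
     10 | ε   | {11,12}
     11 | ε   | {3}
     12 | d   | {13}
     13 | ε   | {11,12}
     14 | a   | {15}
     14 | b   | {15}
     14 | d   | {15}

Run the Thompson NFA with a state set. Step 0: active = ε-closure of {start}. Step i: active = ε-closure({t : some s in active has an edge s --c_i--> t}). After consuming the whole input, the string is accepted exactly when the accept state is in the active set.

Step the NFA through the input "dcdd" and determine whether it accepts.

initial (ε-close {0}): {0,1,2,3,4,6,8,10,11,12,14}
'd' @ 1: {1,2,3,4,5,6,7,8,10,11,12,13,14,15}  [accepting]
'c' @ 2: {1,2,3,4,5,6,8,9,10,11,12,14}
'd' @ 3: {1,2,3,4,5,6,7,8,10,11,12,13,14,15}  [accepting]
'd' @ 4: {1,2,3,4,5,6,7,8,10,11,12,13,14,15}  [accepting]
end set {1,2,3,4,5,6,7,8,10,11,12,13,14,15} — state 15 in

Answer: ACCEPT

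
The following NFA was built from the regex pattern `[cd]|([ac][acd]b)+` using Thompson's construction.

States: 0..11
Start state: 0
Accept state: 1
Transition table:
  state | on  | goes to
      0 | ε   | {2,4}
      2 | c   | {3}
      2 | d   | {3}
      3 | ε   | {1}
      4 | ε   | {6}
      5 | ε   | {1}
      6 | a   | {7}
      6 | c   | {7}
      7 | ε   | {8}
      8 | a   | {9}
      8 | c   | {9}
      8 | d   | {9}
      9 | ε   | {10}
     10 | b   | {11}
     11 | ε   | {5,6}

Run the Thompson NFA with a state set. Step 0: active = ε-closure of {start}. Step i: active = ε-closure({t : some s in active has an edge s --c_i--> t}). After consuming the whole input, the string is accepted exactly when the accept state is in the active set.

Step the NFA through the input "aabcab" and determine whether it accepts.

Answer: ACCEPT

Derivation:
start: ε-closure({0}) = {0,2,4,6}
'a' @ 1: {7,8}
'a' @ 2: {9,10}
'b' @ 3: {1,5,6,11}  (accept∈set)
'c' @ 4: {7,8}
'a' @ 5: {9,10}
'b' @ 6: {1,5,6,11}  (accept∈set)
after full input: {1,5,6,11}  (accept=1 in)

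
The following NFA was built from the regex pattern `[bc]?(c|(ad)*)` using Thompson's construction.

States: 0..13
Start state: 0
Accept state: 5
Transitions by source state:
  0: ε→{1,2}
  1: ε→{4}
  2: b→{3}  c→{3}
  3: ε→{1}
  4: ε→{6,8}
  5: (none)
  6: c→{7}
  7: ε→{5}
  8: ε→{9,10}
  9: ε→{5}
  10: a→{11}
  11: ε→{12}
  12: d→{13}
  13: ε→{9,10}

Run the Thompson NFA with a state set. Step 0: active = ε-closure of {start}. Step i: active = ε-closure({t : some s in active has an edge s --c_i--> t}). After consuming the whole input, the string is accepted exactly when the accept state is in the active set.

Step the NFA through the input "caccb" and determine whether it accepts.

Answer: REJECT

Steps:
S₀ = ε-closure({0}) = {0,1,2,4,5,6,8,9,10}
'c' @ 1: {1,3,4,5,6,7,8,9,10}  [accepting]
'a' @ 2: {11,12}
'c' @ 3: {}  — no active states
rest 'cb' ignored (set empty)
end set {} — state 5 not in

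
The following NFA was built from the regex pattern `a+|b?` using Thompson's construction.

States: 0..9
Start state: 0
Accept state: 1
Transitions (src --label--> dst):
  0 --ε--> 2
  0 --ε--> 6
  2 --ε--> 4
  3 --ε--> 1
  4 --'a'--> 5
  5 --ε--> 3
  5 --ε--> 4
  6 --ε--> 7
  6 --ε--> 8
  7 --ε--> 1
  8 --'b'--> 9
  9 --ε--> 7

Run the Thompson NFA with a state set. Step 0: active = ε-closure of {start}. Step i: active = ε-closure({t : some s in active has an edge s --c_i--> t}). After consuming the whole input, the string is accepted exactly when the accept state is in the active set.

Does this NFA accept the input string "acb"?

initial (ε-close {0}): {0,1,2,4,6,7,8}
'a' @ 1: {1,3,4,5}  [accepting]
'c' @ 2: {}  — state set empty
rest 'b' ignored (set empty)
after full input: {}  (accept=1 not in)

Answer: REJECT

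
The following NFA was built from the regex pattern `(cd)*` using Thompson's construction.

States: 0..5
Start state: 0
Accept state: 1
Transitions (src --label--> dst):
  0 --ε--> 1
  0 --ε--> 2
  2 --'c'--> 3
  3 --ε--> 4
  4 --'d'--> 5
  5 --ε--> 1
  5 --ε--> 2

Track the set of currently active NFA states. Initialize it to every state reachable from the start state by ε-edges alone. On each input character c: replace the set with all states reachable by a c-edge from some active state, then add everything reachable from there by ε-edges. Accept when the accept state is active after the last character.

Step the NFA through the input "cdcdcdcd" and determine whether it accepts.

start: ε-closure({0}) = {0,1,2}
'c' @ 1: {3,4}
'd' @ 2: {1,2,5}  (accept∈set)
'c' @ 3: {3,4}
'd' @ 4: {1,2,5}  (accept∈set)
'c' @ 5: {3,4}
'd' @ 6: {1,2,5}  (accept∈set)
'c' @ 7: {3,4}
'd' @ 8: {1,2,5}  (accept∈set)
final: {1,2,5}; accept 1 in set

Answer: ACCEPT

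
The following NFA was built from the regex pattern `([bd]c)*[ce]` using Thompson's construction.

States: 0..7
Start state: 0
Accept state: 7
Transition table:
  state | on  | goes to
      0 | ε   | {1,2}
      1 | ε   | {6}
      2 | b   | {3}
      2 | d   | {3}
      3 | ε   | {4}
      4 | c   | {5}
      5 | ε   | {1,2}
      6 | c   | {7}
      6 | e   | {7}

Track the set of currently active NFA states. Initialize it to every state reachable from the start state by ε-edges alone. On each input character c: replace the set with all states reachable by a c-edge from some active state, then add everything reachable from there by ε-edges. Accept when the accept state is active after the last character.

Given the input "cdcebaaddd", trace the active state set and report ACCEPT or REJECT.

S₀ = ε-closure({0}) = {0,1,2,6}
'c' @ 1: {7}  ✓accept
'd' @ 2: {}  — no active states
rest 'cebaaddd' ignored (set empty)
end set {} — state 7 not in

Answer: REJECT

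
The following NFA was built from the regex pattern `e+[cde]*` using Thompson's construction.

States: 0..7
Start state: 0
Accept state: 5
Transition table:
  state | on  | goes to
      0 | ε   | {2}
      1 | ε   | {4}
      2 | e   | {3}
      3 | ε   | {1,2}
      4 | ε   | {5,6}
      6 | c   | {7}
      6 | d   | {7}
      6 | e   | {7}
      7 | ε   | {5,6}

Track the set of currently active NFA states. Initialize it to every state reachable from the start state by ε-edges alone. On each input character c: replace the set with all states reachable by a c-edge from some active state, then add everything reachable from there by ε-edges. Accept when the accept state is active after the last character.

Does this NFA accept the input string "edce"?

S₀ = ε-closure({0}) = {0,2}
'e' @ 1: {1,2,3,4,5,6}  ✓accept
'd' @ 2: {5,6,7}  ✓accept
'c' @ 3: {5,6,7}  ✓accept
'e' @ 4: {5,6,7}  ✓accept
after full input: {5,6,7}  (accept=5 in)

Answer: ACCEPT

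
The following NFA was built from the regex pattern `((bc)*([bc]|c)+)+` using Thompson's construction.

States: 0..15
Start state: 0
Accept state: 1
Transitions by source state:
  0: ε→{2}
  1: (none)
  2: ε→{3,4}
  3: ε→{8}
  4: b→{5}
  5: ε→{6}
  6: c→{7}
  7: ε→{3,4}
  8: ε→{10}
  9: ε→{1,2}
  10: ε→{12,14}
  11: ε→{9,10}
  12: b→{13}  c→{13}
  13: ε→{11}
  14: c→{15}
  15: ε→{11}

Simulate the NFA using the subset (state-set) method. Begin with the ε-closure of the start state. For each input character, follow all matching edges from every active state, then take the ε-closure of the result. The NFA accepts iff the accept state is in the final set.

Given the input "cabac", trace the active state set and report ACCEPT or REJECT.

initial (ε-close {0}): {0,2,3,4,8,10,12,14}
'c' @ 1: {1,2,3,4,8,9,10,11,12,13,14,15}  ✓accept
'a' @ 2: {}  — state set empty
rest 'bac' ignored (set empty)
end set {} — state 1 not in

Answer: REJECT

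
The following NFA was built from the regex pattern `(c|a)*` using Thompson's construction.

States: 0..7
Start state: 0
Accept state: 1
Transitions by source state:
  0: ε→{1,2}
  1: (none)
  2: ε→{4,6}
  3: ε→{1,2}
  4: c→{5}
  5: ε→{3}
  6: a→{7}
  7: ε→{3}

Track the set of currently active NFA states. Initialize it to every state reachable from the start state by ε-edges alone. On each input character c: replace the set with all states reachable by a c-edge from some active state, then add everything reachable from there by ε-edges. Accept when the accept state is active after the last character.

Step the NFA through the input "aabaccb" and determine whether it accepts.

Answer: REJECT

Trace:
S₀ = ε-closure({0}) = {0,1,2,4,6}
'a' @ 1: {1,2,3,4,6,7}  [accepting]
'a' @ 2: {1,2,3,4,6,7}  [accepting]
'b' @ 3: {}  — no active states
rest 'accb' ignored (set empty)
final: {}; accept 1 not in set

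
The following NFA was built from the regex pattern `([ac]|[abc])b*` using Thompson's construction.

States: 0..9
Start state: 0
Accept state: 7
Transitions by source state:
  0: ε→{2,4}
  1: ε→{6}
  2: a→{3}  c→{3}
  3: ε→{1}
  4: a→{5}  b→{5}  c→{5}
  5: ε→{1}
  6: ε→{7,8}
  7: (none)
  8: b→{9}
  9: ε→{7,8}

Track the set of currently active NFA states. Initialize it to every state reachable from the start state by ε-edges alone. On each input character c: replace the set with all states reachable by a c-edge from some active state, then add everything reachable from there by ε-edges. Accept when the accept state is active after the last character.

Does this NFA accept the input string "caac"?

initial (ε-close {0}): {0,2,4}
'c' @ 1: {1,3,5,6,7,8}  ✓accept
'a' @ 2: {}  — dead — no transitions
rest 'ac' ignored (set empty)
after full input: {}  (accept=7 not in)

Answer: REJECT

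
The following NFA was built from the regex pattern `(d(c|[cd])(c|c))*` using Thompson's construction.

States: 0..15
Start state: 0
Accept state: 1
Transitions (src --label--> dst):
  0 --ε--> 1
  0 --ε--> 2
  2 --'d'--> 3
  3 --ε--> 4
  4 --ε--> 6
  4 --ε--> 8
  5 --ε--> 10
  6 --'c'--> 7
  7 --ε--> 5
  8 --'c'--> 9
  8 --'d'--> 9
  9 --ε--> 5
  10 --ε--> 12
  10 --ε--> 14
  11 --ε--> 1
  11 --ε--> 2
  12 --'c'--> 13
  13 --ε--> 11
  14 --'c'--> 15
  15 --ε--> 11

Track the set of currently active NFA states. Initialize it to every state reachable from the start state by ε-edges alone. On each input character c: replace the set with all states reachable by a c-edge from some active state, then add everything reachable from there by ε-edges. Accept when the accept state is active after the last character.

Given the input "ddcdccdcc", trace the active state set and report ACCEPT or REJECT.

Answer: ACCEPT

Trace:
start: ε-closure({0}) = {0,1,2}
'd' @ 1: {3,4,6,8}
'd' @ 2: {5,9,10,12,14}
'c' @ 3: {1,2,11,13,15}  (accept∈set)
'd' @ 4: {3,4,6,8}
'c' @ 5: {5,7,9,10,12,14}
'c' @ 6: {1,2,11,13,15}  (accept∈set)
'd' @ 7: {3,4,6,8}
'c' @ 8: {5,7,9,10,12,14}
'c' @ 9: {1,2,11,13,15}  (accept∈set)
after full input: {1,2,11,13,15}  (accept=1 in)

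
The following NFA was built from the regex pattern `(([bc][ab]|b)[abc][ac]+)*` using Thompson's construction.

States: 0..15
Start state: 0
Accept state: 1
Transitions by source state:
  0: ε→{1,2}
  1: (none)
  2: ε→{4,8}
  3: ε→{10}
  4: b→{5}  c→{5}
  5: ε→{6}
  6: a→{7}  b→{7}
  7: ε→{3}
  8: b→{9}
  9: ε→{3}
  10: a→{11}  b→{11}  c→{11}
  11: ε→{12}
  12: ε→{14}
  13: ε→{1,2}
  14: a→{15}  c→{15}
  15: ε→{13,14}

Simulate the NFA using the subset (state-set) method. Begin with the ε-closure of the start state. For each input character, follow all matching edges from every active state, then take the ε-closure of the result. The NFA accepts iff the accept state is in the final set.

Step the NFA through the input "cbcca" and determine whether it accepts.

S₀ = ε-closure({0}) = {0,1,2,4,8}
'c' @ 1: {5,6}
'b' @ 2: {3,7,10}
'c' @ 3: {11,12,14}
'c' @ 4: {1,2,4,8,13,14,15}  [accepting]
'a' @ 5: {1,2,4,8,13,14,15}  [accepting]
end set {1,2,4,8,13,14,15} — state 1 in

Answer: ACCEPT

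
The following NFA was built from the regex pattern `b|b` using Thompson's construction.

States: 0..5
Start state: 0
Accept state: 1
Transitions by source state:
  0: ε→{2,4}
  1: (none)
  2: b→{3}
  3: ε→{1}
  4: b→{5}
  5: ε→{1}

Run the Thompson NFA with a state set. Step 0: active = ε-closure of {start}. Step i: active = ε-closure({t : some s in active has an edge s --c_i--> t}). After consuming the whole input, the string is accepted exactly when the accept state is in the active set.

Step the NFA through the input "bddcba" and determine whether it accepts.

S₀ = ε-closure({0}) = {0,2,4}
'b' @ 1: {1,3,5}  ✓accept
'd' @ 2: {}  — no active states
rest 'dcba' ignored (set empty)
after full input: {}  (accept=1 not in)

Answer: REJECT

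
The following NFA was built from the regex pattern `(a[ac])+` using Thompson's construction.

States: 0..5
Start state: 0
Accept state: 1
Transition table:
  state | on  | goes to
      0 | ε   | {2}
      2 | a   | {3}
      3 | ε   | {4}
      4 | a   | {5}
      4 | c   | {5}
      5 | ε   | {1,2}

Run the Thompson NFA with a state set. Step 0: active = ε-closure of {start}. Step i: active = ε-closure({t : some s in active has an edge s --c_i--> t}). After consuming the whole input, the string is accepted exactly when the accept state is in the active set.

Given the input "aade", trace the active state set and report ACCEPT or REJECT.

initial (ε-close {0}): {0,2}
'a' @ 1: {3,4}
'a' @ 2: {1,2,5}  (accept∈set)
'd' @ 3: {}  — dead — no transitions
rest 'e' ignored (set empty)
final: {}; accept 1 not in set

Answer: REJECT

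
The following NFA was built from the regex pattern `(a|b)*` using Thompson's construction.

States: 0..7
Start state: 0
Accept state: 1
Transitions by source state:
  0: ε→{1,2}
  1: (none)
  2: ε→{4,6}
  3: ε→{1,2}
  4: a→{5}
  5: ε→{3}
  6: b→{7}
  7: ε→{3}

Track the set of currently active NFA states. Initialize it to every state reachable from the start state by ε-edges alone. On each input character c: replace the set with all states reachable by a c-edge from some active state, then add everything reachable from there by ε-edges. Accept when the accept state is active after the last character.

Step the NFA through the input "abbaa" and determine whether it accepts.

initial (ε-close {0}): {0,1,2,4,6}
'a' @ 1: {1,2,3,4,5,6}  [accepting]
'b' @ 2: {1,2,3,4,6,7}  [accepting]
'b' @ 3: {1,2,3,4,6,7}  [accepting]
'a' @ 4: {1,2,3,4,5,6}  [accepting]
'a' @ 5: {1,2,3,4,5,6}  [accepting]
end set {1,2,3,4,5,6} — state 1 in

Answer: ACCEPT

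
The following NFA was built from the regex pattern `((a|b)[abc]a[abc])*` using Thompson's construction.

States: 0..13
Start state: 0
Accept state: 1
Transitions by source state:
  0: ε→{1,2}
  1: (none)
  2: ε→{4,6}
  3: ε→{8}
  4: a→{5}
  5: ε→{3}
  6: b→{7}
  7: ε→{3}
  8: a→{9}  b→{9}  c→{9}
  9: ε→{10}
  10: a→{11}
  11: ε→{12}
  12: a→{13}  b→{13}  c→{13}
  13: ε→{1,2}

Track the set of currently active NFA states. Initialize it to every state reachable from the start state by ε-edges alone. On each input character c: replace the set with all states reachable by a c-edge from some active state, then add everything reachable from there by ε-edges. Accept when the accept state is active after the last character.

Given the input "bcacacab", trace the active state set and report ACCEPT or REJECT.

Answer: ACCEPT

Trace:
S₀ = ε-closure({0}) = {0,1,2,4,6}
'b' @ 1: {3,7,8}
'c' @ 2: {9,10}
'a' @ 3: {11,12}
'c' @ 4: {1,2,4,6,13}  [accepting]
'a' @ 5: {3,5,8}
'c' @ 6: {9,10}
'a' @ 7: {11,12}
'b' @ 8: {1,2,4,6,13}  [accepting]
after full input: {1,2,4,6,13}  (accept=1 in)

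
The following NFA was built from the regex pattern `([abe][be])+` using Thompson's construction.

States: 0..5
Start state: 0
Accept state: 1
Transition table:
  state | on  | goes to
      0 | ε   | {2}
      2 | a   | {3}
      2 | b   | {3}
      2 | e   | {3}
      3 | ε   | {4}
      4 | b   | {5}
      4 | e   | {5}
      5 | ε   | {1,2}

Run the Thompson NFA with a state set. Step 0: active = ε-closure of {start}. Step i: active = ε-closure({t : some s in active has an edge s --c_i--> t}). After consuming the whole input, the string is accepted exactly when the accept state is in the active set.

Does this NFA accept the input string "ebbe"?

Answer: ACCEPT

Derivation:
initial (ε-close {0}): {0,2}
'e' @ 1: {3,4}
'b' @ 2: {1,2,5}  [accepting]
'b' @ 3: {3,4}
'e' @ 4: {1,2,5}  [accepting]
final: {1,2,5}; accept 1 in set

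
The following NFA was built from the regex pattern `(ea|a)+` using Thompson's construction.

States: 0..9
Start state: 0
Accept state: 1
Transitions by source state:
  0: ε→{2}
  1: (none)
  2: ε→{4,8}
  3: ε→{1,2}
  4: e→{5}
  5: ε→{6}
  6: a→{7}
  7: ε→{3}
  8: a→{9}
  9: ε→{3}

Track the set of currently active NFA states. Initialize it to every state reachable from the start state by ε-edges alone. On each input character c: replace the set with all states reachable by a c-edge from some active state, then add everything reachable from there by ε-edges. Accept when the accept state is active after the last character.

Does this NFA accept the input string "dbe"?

S₀ = ε-closure({0}) = {0,2,4,8}
'd' @ 1: {}  — dead — no transitions
rest 'be' ignored (set empty)
end set {} — state 1 not in

Answer: REJECT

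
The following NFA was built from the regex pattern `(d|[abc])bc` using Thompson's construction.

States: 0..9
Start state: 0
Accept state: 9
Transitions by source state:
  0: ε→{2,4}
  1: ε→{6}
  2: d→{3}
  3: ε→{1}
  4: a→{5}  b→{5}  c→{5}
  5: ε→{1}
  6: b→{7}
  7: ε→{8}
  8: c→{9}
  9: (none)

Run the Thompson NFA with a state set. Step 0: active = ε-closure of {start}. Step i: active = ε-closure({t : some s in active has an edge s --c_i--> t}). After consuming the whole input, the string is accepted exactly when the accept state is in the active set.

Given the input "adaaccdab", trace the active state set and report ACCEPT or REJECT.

start: ε-closure({0}) = {0,2,4}
'a' @ 1: {1,5,6}
'd' @ 2: {}  — no active states
rest 'aaccdab' ignored (set empty)
after full input: {}  (accept=9 not in)

Answer: REJECT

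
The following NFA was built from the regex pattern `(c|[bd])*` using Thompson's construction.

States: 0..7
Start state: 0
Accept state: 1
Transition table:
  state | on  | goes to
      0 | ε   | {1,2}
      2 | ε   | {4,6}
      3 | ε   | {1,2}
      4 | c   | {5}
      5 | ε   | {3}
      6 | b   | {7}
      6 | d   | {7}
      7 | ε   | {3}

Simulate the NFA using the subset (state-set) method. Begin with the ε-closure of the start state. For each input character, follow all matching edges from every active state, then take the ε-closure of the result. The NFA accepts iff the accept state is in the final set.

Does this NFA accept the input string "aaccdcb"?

initial (ε-close {0}): {0,1,2,4,6}
'a' @ 1: {}  — state set empty
rest 'accdcb' ignored (set empty)
final: {}; accept 1 not in set

Answer: REJECT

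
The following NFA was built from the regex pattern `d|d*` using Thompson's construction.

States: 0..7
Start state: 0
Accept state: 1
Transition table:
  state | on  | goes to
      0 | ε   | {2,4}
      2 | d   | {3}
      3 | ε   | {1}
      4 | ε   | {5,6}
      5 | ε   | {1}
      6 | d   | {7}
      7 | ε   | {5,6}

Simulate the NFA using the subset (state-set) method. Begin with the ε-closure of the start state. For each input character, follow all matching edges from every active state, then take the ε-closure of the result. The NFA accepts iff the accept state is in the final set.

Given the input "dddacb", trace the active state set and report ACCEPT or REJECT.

initial (ε-close {0}): {0,1,2,4,5,6}
'd' @ 1: {1,3,5,6,7}  ✓accept
'd' @ 2: {1,5,6,7}  ✓accept
'd' @ 3: {1,5,6,7}  ✓accept
'a' @ 4: {}  — no active states
rest 'cb' ignored (set empty)
after full input: {}  (accept=1 not in)

Answer: REJECT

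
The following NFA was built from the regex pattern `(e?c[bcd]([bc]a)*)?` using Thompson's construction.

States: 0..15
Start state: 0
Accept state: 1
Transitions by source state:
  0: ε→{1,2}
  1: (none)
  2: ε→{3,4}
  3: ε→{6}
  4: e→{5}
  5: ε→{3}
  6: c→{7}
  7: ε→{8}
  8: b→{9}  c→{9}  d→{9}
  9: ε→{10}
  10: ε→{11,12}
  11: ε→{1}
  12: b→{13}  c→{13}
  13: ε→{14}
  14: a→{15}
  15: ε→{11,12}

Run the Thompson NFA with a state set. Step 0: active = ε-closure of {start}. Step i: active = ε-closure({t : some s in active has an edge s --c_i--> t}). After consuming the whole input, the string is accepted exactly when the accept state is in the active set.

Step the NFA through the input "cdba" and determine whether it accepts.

Answer: ACCEPT

Trace:
S₀ = ε-closure({0}) = {0,1,2,3,4,6}
'c' @ 1: {7,8}
'd' @ 2: {1,9,10,11,12}  (accept∈set)
'b' @ 3: {13,14}
'a' @ 4: {1,11,12,15}  (accept∈set)
final: {1,11,12,15}; accept 1 in set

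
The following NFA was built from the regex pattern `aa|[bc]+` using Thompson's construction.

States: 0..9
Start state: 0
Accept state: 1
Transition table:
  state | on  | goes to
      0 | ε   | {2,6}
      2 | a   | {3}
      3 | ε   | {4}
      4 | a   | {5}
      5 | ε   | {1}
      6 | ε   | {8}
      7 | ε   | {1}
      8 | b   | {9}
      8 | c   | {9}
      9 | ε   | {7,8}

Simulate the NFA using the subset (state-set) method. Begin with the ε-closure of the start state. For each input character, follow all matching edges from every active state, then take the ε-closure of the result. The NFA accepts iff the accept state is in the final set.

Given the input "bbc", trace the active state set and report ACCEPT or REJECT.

S₀ = ε-closure({0}) = {0,2,6,8}
'b' @ 1: {1,7,8,9}  ✓accept
'b' @ 2: {1,7,8,9}  ✓accept
'c' @ 3: {1,7,8,9}  ✓accept
final: {1,7,8,9}; accept 1 in set

Answer: ACCEPT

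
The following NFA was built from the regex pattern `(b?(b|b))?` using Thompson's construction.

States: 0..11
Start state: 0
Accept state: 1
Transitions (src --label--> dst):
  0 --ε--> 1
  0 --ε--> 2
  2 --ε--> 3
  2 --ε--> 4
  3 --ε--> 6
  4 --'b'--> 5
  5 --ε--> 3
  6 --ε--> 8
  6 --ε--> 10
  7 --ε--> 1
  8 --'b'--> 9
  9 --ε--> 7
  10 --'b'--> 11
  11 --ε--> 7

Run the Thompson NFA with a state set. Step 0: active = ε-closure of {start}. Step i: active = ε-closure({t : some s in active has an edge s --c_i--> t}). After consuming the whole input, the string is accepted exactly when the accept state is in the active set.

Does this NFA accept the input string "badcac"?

Answer: REJECT

Steps:
S₀ = ε-closure({0}) = {0,1,2,3,4,6,8,10}
'b' @ 1: {1,3,5,6,7,8,9,10,11}  ✓accept
'a' @ 2: {}  — state set empty
rest 'dcac' ignored (set empty)
final: {}; accept 1 not in set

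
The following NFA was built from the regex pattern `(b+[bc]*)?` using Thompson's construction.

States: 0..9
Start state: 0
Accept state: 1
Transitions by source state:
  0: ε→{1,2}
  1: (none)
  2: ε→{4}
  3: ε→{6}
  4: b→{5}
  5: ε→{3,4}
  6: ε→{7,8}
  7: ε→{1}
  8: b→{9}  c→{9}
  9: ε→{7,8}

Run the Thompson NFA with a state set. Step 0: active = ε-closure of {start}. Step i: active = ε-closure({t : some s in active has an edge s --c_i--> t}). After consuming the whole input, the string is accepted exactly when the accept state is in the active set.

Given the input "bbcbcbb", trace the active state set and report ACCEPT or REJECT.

Answer: ACCEPT

Steps:
initial (ε-close {0}): {0,1,2,4}
'b' @ 1: {1,3,4,5,6,7,8}  (accept∈set)
'b' @ 2: {1,3,4,5,6,7,8,9}  (accept∈set)
'c' @ 3: {1,7,8,9}  (accept∈set)
'b' @ 4: {1,7,8,9}  (accept∈set)
'c' @ 5: {1,7,8,9}  (accept∈set)
'b' @ 6: {1,7,8,9}  (accept∈set)
'b' @ 7: {1,7,8,9}  (accept∈set)
final: {1,7,8,9}; accept 1 in set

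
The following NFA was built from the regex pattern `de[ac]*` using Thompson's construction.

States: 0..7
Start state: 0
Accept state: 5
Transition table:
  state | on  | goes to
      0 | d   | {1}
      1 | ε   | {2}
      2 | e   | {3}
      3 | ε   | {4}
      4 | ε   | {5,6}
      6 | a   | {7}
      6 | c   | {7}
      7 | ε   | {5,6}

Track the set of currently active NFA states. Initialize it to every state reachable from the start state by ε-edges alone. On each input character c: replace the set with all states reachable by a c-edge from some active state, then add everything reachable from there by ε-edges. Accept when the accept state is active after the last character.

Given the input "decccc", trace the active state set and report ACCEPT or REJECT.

start: ε-closure({0}) = {0}
'd' @ 1: {1,2}
'e' @ 2: {3,4,5,6}  ✓accept
'c' @ 3: {5,6,7}  ✓accept
'c' @ 4: {5,6,7}  ✓accept
'c' @ 5: {5,6,7}  ✓accept
'c' @ 6: {5,6,7}  ✓accept
end set {5,6,7} — state 5 in

Answer: ACCEPT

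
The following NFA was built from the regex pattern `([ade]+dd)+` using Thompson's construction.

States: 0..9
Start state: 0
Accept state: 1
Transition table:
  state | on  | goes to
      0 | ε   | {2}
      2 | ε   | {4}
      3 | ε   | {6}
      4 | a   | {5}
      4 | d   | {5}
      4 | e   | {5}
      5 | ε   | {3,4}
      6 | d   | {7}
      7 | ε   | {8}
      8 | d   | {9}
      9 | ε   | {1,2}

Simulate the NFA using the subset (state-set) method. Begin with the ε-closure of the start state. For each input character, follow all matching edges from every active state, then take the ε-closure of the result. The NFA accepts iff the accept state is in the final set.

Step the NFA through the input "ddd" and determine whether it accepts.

Answer: ACCEPT

Derivation:
initial (ε-close {0}): {0,2,4}
'd' @ 1: {3,4,5,6}
'd' @ 2: {3,4,5,6,7,8}
'd' @ 3: {1,2,3,4,5,6,7,8,9}  (accept∈set)
after full input: {1,2,3,4,5,6,7,8,9}  (accept=1 in)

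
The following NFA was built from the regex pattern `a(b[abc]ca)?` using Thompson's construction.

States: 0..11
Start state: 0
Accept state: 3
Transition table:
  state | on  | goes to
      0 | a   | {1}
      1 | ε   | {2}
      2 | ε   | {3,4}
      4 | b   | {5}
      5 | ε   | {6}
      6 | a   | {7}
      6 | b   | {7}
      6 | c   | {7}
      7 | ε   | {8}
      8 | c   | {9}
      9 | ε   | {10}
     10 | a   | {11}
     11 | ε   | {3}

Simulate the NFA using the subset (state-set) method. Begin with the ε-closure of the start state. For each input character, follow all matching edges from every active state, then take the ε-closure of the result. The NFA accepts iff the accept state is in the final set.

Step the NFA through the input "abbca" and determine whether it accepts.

Answer: ACCEPT

Derivation:
S₀ = ε-closure({0}) = {0}
'a' @ 1: {1,2,3,4}  (accept∈set)
'b' @ 2: {5,6}
'b' @ 3: {7,8}
'c' @ 4: {9,10}
'a' @ 5: {3,11}  (accept∈set)
after full input: {3,11}  (accept=3 in)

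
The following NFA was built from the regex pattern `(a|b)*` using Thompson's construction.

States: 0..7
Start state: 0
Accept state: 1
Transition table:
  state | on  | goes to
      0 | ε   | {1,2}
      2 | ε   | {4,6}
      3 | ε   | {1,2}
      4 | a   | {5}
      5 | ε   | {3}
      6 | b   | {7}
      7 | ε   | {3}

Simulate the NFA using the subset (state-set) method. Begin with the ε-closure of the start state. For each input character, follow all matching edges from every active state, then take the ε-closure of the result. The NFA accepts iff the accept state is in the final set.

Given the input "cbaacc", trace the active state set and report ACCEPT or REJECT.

Answer: REJECT

Steps:
initial (ε-close {0}): {0,1,2,4,6}
'c' @ 1: {}  — no active states
rest 'baacc' ignored (set empty)
end set {} — state 1 not in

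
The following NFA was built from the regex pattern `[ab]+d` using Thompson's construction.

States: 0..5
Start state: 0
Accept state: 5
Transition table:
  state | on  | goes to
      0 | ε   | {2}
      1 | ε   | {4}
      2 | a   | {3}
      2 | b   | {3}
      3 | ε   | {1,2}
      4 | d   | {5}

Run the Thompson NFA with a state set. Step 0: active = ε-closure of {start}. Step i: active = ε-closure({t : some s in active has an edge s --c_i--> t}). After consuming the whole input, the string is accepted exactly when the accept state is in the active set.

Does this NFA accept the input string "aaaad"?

Answer: ACCEPT

Trace:
S₀ = ε-closure({0}) = {0,2}
'a' @ 1: {1,2,3,4}
'a' @ 2: {1,2,3,4}
'a' @ 3: {1,2,3,4}
'a' @ 4: {1,2,3,4}
'd' @ 5: {5}  [accepting]
after full input: {5}  (accept=5 in)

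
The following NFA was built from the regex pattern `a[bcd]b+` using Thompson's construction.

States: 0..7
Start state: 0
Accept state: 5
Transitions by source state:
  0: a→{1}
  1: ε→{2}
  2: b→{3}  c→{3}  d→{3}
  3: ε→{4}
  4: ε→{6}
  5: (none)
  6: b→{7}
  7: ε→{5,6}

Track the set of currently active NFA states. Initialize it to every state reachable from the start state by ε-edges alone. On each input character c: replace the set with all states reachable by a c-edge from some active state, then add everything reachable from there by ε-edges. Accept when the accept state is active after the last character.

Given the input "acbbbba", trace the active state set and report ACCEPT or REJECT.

start: ε-closure({0}) = {0}
'a' @ 1: {1,2}
'c' @ 2: {3,4,6}
'b' @ 3: {5,6,7}  ✓accept
'b' @ 4: {5,6,7}  ✓accept
'b' @ 5: {5,6,7}  ✓accept
'b' @ 6: {5,6,7}  ✓accept
'a' @ 7: {}  — dead — no transitions
after full input: {}  (accept=5 not in)

Answer: REJECT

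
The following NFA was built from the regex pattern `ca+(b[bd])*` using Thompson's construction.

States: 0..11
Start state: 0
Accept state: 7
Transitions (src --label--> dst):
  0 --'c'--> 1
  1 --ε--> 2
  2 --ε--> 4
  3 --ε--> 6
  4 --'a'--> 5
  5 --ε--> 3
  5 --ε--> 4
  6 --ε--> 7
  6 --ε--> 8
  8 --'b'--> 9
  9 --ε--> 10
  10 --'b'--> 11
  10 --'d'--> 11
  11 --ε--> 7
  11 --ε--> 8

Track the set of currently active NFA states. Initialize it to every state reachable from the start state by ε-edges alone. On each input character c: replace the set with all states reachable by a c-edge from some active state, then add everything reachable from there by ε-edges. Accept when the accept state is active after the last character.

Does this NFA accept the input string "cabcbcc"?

initial (ε-close {0}): {0}
'c' @ 1: {1,2,4}
'a' @ 2: {3,4,5,6,7,8}  (accept∈set)
'b' @ 3: {9,10}
'c' @ 4: {}  — state set empty
rest 'bcc' ignored (set empty)
after full input: {}  (accept=7 not in)

Answer: REJECT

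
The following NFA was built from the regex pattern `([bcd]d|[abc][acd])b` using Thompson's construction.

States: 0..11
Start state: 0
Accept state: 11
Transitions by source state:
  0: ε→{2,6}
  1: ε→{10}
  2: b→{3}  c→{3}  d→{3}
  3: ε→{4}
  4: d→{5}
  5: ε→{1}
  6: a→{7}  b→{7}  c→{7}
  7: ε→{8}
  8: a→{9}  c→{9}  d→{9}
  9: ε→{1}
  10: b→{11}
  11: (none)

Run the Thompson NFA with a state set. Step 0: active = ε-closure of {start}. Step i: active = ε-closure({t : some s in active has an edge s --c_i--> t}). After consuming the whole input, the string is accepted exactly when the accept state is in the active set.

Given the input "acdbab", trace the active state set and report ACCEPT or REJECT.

initial (ε-close {0}): {0,2,6}
'a' @ 1: {7,8}
'c' @ 2: {1,9,10}
'd' @ 3: {}  — dead — no transitions
rest 'bab' ignored (set empty)
after full input: {}  (accept=11 not in)

Answer: REJECT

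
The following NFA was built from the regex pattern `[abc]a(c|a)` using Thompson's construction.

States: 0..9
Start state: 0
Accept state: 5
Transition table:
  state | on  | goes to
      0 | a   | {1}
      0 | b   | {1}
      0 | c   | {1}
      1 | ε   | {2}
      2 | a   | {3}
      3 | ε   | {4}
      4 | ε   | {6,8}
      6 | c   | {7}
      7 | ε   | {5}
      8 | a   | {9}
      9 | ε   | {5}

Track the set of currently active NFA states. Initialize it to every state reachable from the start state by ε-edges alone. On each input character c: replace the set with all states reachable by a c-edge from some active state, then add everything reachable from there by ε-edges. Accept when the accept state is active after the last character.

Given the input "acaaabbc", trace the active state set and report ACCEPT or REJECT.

initial (ε-close {0}): {0}
'a' @ 1: {1,2}
'c' @ 2: {}  — dead — no transitions
rest 'aaabbc' ignored (set empty)
after full input: {}  (accept=5 not in)

Answer: REJECT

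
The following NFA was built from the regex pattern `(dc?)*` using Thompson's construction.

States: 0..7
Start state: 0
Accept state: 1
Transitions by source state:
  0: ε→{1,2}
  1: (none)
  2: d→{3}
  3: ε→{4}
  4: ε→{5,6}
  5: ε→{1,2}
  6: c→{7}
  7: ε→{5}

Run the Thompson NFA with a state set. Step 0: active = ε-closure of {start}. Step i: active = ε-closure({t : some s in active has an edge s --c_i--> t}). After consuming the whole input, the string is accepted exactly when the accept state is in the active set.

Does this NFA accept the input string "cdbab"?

S₀ = ε-closure({0}) = {0,1,2}
'c' @ 1: {}  — dead — no transitions
rest 'dbab' ignored (set empty)
end set {} — state 1 not in

Answer: REJECT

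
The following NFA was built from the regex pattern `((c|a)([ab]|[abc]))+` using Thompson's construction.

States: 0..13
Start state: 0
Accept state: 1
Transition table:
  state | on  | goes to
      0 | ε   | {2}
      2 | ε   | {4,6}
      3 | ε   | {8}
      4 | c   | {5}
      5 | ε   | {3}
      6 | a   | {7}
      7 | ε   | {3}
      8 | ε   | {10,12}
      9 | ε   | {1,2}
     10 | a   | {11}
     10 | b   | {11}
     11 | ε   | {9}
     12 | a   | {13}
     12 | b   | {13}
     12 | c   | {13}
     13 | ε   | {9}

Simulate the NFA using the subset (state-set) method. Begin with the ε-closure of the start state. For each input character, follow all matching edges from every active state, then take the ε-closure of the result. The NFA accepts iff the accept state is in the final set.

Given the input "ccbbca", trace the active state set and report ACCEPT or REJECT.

Answer: REJECT

Trace:
start: ε-closure({0}) = {0,2,4,6}
'c' @ 1: {3,5,8,10,12}
'c' @ 2: {1,2,4,6,9,13}  (accept∈set)
'b' @ 3: {}  — state set empty
rest 'bca' ignored (set empty)
after full input: {}  (accept=1 not in)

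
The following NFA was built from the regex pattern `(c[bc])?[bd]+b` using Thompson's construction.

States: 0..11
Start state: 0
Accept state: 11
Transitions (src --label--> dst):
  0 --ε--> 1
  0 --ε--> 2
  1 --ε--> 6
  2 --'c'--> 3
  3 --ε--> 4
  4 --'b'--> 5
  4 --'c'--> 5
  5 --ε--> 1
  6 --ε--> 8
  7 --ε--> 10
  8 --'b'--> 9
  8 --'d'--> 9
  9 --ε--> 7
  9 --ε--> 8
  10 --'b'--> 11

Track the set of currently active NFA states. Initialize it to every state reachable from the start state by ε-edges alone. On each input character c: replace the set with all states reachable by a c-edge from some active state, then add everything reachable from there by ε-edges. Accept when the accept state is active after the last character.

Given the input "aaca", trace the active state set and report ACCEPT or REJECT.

Answer: REJECT

Derivation:
S₀ = ε-closure({0}) = {0,1,2,6,8}
'a' @ 1: {}  — no active states
rest 'aca' ignored (set empty)
end set {} — state 11 not in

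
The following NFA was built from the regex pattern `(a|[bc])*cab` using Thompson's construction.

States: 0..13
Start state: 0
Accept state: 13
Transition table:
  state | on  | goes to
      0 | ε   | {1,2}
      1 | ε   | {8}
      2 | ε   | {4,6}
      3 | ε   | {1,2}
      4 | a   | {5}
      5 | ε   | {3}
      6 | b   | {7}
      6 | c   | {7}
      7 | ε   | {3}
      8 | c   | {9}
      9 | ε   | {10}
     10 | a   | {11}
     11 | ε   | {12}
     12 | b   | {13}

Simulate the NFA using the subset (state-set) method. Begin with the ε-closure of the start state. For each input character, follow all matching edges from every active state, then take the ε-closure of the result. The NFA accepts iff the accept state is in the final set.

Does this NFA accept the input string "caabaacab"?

initial (ε-close {0}): {0,1,2,4,6,8}
'c' @ 1: {1,2,3,4,6,7,8,9,10}
'a' @ 2: {1,2,3,4,5,6,8,11,12}
'a' @ 3: {1,2,3,4,5,6,8}
'b' @ 4: {1,2,3,4,6,7,8}
'a' @ 5: {1,2,3,4,5,6,8}
'a' @ 6: {1,2,3,4,5,6,8}
'c' @ 7: {1,2,3,4,6,7,8,9,10}
'a' @ 8: {1,2,3,4,5,6,8,11,12}
'b' @ 9: {1,2,3,4,6,7,8,13}  [accepting]
after full input: {1,2,3,4,6,7,8,13}  (accept=13 in)

Answer: ACCEPT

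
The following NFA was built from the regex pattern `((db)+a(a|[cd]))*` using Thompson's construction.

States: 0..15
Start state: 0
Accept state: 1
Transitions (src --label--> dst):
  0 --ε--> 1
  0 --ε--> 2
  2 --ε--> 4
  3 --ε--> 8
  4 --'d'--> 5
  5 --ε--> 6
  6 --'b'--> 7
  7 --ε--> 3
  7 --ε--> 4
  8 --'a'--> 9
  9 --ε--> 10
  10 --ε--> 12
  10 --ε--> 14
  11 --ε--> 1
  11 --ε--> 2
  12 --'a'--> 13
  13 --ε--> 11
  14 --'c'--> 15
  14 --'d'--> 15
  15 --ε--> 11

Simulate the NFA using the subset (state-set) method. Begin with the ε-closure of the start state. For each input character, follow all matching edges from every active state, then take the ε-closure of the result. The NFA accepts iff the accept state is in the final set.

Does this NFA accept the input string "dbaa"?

start: ε-closure({0}) = {0,1,2,4}
'd' @ 1: {5,6}
'b' @ 2: {3,4,7,8}
'a' @ 3: {9,10,12,14}
'a' @ 4: {1,2,4,11,13}  (accept∈set)
end set {1,2,4,11,13} — state 1 in

Answer: ACCEPT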